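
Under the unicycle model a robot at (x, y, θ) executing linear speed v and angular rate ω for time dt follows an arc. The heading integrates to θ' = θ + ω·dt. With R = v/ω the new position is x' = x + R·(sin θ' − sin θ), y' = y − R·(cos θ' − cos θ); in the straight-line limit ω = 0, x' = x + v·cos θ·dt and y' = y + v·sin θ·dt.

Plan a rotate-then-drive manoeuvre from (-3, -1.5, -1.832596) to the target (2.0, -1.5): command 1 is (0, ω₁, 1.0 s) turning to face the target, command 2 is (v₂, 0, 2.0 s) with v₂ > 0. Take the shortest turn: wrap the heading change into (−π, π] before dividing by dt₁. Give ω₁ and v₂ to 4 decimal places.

heading to target = atan2(-1.5−-1.5, 2−-3) = 0.0000
Δθ = wrap(0.0000 − -1.8326) = 1.8326; ω₁ = Δθ/dt₁ = 1.8326
distance = √((2−-3)² + (-1.5−-1.5)²) = 5.0000; v₂ = distance/dt₂ = 2.5000

ω₁ = 1.8326, v₂ = 2.5000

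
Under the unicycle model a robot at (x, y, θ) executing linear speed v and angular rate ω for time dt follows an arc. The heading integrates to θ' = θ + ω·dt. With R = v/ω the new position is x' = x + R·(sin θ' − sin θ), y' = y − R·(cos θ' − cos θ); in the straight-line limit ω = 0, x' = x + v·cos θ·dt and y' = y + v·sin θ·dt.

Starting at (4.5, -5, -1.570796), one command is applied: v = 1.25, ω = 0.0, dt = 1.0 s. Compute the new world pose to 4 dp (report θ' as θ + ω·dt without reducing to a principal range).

(4.5000, -6.2500, -1.5708)

θ' = -1.5708 + 0.0·1.0 = -1.5708
ω = 0 → straight: x' = 4.5 + 1.25·cos(-1.5708)·1.0 = 4.5000
y' = -5 + 1.25·sin(-1.5708)·1.0 = -6.2500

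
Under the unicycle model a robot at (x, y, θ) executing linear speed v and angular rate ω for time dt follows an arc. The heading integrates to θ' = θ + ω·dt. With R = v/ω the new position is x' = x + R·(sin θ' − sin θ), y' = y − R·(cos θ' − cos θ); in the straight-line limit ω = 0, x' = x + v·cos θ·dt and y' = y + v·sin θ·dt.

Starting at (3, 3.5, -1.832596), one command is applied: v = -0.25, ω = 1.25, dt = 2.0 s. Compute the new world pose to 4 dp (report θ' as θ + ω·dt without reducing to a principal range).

θ' = -1.8326 + 1.25·2.0 = 0.6674
R = v/ω = -0.25/1.25 = -0.2000
x' = 3 + -0.2000·(sin 0.6674 − sin -1.8326) = 2.6830
y' = 3.5 − -0.2000·(cos 0.6674 − cos -1.8326) = 3.7089

(2.6830, 3.7089, 0.6674)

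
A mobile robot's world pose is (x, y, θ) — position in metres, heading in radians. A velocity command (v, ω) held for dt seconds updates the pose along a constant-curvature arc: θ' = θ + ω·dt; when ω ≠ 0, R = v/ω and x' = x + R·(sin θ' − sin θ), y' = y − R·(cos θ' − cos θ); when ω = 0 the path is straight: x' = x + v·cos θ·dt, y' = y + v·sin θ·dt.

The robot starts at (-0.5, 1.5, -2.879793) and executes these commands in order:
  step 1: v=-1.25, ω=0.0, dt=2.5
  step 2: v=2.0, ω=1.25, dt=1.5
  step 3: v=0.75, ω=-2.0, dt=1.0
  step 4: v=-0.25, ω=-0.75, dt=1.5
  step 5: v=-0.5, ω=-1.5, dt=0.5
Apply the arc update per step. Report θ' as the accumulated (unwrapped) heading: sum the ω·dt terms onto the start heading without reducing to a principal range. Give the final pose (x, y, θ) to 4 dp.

step 1: θ'=-2.8798 (straight) → pose (2.5185, 2.3088, -2.8798)
step 2: θ'=-1.0048 (R=1.6000) → pose (1.5821, -0.0947, -1.0048)
step 3: θ'=-3.0048 (R=-0.3750) → pose (1.3168, -0.6673, -3.0048)
step 4: θ'=-4.1298 (R=0.3333) → pose (1.6406, -0.8141, -4.1298)
step 5: θ'=-4.8798 (R=0.3333) → pose (1.6909, -1.0530, -4.8798)

(1.6909, -1.0530, -4.8798)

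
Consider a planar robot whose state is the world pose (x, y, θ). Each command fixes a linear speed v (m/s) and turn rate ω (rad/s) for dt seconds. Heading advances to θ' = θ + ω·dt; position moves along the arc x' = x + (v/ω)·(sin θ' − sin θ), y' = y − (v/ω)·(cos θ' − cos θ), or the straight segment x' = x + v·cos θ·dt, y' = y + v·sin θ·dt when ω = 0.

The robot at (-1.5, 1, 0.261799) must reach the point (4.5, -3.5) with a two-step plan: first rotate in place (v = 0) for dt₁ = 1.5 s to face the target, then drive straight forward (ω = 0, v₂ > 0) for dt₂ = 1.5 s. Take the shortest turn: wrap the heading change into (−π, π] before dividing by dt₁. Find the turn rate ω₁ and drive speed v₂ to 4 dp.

heading to target = atan2(-3.5−1, 4.5−-1.5) = -0.6435
Δθ = wrap(-0.6435 − 0.2618) = -0.9053; ω₁ = Δθ/dt₁ = -0.6035
distance = √((4.5−-1.5)² + (-3.5−1)²) = 7.5000; v₂ = distance/dt₂ = 5.0000

ω₁ = -0.6035, v₂ = 5.0000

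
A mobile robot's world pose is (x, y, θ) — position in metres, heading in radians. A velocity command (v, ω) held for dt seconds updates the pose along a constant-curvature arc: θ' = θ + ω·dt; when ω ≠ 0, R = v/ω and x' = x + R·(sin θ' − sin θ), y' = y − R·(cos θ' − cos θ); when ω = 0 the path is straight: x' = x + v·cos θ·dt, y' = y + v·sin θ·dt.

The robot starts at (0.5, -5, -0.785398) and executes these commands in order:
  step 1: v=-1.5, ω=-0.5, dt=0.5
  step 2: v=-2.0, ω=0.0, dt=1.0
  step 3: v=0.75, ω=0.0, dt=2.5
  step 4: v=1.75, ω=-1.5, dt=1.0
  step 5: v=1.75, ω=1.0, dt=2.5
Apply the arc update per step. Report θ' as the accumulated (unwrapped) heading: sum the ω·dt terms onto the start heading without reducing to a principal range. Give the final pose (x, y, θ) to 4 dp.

(0.5738, -9.0428, -0.0354)

step 1: θ'=-1.0354 (R=3.0000) → pose (0.0411, -4.4092, -1.0354)
step 2: θ'=-1.0354 (straight) → pose (-0.9792, -2.6891, -1.0354)
step 3: θ'=-1.0354 (straight) → pose (-0.0226, -4.3017, -1.0354)
step 4: θ'=-2.5354 (R=-1.1667) → pose (-0.3614, -5.8557, -2.5354)
step 5: θ'=-0.0354 (R=1.7500) → pose (0.5738, -9.0428, -0.0354)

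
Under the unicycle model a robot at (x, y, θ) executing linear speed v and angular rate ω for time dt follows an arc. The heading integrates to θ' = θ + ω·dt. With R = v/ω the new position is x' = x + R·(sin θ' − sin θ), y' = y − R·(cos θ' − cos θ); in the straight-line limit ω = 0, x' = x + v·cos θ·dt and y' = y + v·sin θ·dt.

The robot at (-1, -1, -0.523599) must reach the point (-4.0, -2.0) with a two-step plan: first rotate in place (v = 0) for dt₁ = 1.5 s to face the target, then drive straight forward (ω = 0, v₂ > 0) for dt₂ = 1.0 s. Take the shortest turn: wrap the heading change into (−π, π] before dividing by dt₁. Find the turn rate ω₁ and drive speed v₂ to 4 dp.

heading to target = atan2(-2−-1, -4−-1) = -2.8198
Δθ = wrap(-2.8198 − -0.5236) = -2.2962; ω₁ = Δθ/dt₁ = -1.5308
distance = √((-4−-1)² + (-2−-1)²) = 3.1623; v₂ = distance/dt₂ = 3.1623

ω₁ = -1.5308, v₂ = 3.1623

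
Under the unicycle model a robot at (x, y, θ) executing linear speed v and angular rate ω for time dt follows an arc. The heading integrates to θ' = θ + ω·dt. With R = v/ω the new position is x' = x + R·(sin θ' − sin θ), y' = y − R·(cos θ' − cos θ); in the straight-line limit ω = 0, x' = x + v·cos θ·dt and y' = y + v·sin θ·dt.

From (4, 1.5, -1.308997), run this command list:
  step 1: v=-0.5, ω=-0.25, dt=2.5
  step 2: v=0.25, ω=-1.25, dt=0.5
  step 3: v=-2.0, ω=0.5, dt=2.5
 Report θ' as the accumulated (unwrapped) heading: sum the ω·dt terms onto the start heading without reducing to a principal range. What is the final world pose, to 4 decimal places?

step 1: θ'=-1.9340 (R=2.0000) → pose (4.0623, 2.7282, -1.9340)
step 2: θ'=-2.5590 (R=-0.2000) → pose (3.9854, 2.6322, -2.5590)
step 3: θ'=-1.3090 (R=-4.0000) → pose (5.6483, 7.0076, -1.3090)

(5.6483, 7.0076, -1.3090)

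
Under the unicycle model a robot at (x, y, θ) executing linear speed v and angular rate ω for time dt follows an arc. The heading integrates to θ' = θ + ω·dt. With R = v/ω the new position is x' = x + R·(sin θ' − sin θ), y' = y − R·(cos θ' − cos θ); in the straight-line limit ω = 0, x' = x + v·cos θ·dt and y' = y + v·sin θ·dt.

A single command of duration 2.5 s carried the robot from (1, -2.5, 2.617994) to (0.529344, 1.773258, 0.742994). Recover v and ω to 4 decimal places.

Δθ = 0.742994 − 2.617994 = -1.875000
ω = Δθ/dt = -1.875000/2.5 = -0.7500
R = −Δy/(cos θ' − cos θ) = -2.6667
v = R·ω = -2.6667·-0.7500 = 2.0000

v = 2.0000, ω = -0.7500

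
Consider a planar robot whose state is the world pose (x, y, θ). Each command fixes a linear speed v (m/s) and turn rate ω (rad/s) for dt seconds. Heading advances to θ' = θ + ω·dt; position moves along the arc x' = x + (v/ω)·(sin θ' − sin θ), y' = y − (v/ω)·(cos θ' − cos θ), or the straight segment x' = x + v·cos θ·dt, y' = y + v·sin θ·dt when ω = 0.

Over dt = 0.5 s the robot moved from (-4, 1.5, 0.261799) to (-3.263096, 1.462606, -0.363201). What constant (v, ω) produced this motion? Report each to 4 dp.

Δθ = -0.363201 − 0.261799 = -0.625000
ω = Δθ/dt = -0.625000/0.5 = -1.2500
R = Δx/(sin θ' − sin θ) = -1.2000
v = R·ω = -1.2000·-1.2500 = 1.5000

v = 1.5000, ω = -1.2500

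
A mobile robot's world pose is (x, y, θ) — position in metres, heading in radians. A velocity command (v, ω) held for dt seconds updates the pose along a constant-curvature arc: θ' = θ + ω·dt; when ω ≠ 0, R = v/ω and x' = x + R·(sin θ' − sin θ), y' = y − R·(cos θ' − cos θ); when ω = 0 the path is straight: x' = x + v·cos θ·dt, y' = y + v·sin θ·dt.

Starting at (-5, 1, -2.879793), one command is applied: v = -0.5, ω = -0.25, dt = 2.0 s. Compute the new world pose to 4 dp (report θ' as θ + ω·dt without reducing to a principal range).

(-4.0105, 1.0117, -3.3798)

θ' = -2.8798 + -0.25·2.0 = -3.3798
R = v/ω = -0.5/-0.25 = 2.0000
x' = -5 + 2.0000·(sin -3.3798 − sin -2.8798) = -4.0105
y' = 1 − 2.0000·(cos -3.3798 − cos -2.8798) = 1.0117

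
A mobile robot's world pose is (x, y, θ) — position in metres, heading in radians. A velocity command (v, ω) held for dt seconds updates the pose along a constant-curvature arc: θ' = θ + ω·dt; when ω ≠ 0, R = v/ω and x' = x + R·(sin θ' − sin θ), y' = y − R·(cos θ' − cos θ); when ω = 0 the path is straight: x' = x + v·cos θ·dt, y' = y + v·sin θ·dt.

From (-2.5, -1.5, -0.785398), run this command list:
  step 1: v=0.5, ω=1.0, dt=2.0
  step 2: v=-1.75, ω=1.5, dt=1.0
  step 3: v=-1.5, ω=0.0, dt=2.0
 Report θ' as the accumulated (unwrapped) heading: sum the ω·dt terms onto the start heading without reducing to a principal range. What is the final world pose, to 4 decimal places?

step 1: θ'=1.2146 (R=0.5000) → pose (-1.6778, -1.3208, 1.2146)
step 2: θ'=2.7146 (R=-1.1667) → pose (-1.0676, -2.7895, 2.7146)
step 3: θ'=2.7146 (straight) → pose (1.6631, -4.0319, 2.7146)

(1.6631, -4.0319, 2.7146)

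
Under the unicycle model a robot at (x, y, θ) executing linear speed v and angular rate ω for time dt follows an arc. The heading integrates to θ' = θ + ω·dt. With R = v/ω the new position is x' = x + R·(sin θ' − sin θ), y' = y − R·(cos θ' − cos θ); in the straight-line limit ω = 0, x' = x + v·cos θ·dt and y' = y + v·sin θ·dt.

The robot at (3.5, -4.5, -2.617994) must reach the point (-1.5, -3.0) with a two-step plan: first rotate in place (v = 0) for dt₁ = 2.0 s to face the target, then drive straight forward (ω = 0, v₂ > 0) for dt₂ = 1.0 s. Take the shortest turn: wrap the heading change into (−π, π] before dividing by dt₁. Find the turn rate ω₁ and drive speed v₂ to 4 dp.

ω₁ = -0.4075, v₂ = 5.2202

heading to target = atan2(-3−-4.5, -1.5−3.5) = 2.8501
Δθ = wrap(2.8501 − -2.6180) = -0.8151; ω₁ = Δθ/dt₁ = -0.4075
distance = √((-1.5−3.5)² + (-3−-4.5)²) = 5.2202; v₂ = distance/dt₂ = 5.2202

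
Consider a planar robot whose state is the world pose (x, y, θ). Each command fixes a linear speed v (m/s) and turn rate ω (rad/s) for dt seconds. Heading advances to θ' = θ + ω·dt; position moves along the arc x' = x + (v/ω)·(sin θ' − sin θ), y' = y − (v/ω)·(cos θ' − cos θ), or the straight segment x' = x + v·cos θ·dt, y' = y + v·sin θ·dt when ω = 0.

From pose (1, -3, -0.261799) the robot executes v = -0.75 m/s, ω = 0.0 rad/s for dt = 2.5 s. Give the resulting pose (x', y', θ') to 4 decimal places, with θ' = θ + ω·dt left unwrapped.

(-0.8111, -2.5147, -0.2618)

θ' = -0.2618 + 0.0·2.5 = -0.2618
ω = 0 → straight: x' = 1 + -0.75·cos(-0.2618)·2.5 = -0.8111
y' = -3 + -0.75·sin(-0.2618)·2.5 = -2.5147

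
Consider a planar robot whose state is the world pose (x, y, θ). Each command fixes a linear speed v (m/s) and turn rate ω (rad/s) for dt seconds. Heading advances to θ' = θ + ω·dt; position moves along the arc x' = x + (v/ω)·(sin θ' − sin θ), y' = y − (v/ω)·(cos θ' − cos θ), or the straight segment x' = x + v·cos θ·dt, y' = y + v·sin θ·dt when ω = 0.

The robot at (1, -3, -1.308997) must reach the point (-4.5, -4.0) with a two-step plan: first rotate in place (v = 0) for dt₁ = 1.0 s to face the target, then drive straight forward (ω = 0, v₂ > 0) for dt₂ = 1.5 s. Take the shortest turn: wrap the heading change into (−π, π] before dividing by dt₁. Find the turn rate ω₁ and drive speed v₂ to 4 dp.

heading to target = atan2(-4−-3, -4.5−1) = -2.9617
Δθ = wrap(-2.9617 − -1.3090) = -1.6527; ω₁ = Δθ/dt₁ = -1.6527
distance = √((-4.5−1)² + (-4−-3)²) = 5.5902; v₂ = distance/dt₂ = 3.7268

ω₁ = -1.6527, v₂ = 3.7268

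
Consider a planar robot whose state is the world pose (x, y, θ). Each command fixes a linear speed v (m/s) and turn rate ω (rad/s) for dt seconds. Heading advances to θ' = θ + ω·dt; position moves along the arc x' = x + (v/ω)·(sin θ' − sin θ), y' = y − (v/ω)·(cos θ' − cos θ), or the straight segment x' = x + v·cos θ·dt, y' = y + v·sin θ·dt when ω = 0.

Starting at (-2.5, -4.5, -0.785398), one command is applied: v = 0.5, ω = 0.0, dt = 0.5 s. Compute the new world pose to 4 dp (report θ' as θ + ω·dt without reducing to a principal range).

θ' = -0.7854 + 0.0·0.5 = -0.7854
ω = 0 → straight: x' = -2.5 + 0.5·cos(-0.7854)·0.5 = -2.3232
y' = -4.5 + 0.5·sin(-0.7854)·0.5 = -4.6768

(-2.3232, -4.6768, -0.7854)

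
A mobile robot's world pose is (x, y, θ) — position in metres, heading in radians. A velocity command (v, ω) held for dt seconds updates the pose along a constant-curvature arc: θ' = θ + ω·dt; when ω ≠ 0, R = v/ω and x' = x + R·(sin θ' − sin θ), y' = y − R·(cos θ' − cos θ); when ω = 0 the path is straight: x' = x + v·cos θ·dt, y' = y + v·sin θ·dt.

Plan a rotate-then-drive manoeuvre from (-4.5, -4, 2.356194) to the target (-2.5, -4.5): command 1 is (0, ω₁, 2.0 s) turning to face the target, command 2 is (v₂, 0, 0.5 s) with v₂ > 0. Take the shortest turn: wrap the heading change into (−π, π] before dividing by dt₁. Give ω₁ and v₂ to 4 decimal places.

ω₁ = -1.3006, v₂ = 4.1231

heading to target = atan2(-4.5−-4, -2.5−-4.5) = -0.2450
Δθ = wrap(-0.2450 − 2.3562) = -2.6012; ω₁ = Δθ/dt₁ = -1.3006
distance = √((-2.5−-4.5)² + (-4.5−-4)²) = 2.0616; v₂ = distance/dt₂ = 4.1231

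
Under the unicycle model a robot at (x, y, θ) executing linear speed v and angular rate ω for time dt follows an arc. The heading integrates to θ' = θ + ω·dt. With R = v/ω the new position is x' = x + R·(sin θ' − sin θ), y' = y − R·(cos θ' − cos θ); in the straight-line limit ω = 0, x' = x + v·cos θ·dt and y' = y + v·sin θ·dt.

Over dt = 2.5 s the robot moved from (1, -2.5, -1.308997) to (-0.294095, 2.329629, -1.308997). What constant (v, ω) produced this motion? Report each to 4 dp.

v = -2.0000, ω = 0.0000

Δθ = -1.308997 − -1.308997 = 0.000000
ω = Δθ/dt = 0.000000/2.5 = 0.0000
ω = 0 → v = (Δx·cos θ + Δy·sin θ)/dt = -2.0000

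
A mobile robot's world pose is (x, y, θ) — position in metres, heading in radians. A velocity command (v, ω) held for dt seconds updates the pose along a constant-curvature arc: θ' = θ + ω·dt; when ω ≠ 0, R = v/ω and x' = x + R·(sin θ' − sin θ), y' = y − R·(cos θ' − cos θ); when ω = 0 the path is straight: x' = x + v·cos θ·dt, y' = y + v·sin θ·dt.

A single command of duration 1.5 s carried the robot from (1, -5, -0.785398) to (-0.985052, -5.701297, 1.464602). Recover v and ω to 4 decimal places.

v = -1.7500, ω = 1.5000

Δθ = 1.464602 − -0.785398 = 2.250000
ω = Δθ/dt = 2.250000/1.5 = 1.5000
R = Δx/(sin θ' − sin θ) = -1.1667
v = R·ω = -1.1667·1.5000 = -1.7500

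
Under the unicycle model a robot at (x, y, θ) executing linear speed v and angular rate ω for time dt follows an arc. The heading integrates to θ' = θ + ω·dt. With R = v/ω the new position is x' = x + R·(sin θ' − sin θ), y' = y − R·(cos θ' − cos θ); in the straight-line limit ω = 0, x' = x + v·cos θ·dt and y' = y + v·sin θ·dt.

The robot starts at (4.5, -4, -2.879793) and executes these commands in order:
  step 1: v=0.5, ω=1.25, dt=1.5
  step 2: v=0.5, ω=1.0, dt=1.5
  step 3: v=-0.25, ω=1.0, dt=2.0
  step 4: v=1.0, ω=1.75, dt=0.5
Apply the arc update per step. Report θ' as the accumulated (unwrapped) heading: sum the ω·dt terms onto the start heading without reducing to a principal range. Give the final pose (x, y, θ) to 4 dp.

step 1: θ'=-1.0048 (R=0.4000) → pose (4.2659, -4.6009, -1.0048)
step 2: θ'=0.4952 (R=0.5000) → pose (4.9255, -4.7727, 0.4952)
step 3: θ'=2.4952 (R=-0.2500) → pose (4.8938, -5.1922, 2.4952)
step 4: θ'=3.3702 (R=0.5714) → pose (4.4201, -5.0918, 3.3702)

(4.4201, -5.0918, 3.3702)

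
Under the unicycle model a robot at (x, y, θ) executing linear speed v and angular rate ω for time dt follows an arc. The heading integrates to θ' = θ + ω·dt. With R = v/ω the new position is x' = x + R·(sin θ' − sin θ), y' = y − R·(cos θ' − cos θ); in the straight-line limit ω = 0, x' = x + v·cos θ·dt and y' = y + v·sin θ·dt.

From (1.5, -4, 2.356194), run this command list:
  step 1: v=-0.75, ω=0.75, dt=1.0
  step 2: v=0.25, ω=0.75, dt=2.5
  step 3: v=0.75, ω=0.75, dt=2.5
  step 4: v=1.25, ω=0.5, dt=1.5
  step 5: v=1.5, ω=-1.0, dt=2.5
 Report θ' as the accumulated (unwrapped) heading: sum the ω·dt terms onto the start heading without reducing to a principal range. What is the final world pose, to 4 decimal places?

step 1: θ'=3.1062 (R=-1.0000) → pose (2.1717, -4.2923, 3.1062)
step 2: θ'=4.9812 (R=0.3333) → pose (1.8386, -4.7139, 4.9812)
step 3: θ'=6.8562 (R=1.0000) → pose (3.3448, -5.2886, 6.8562)
step 4: θ'=7.6062 (R=2.5000) → pose (4.4130, -3.8011, 7.6062)
step 5: θ'=5.1062 (R=-1.5000) → pose (7.2524, -3.5934, 5.1062)

(7.2524, -3.5934, 5.1062)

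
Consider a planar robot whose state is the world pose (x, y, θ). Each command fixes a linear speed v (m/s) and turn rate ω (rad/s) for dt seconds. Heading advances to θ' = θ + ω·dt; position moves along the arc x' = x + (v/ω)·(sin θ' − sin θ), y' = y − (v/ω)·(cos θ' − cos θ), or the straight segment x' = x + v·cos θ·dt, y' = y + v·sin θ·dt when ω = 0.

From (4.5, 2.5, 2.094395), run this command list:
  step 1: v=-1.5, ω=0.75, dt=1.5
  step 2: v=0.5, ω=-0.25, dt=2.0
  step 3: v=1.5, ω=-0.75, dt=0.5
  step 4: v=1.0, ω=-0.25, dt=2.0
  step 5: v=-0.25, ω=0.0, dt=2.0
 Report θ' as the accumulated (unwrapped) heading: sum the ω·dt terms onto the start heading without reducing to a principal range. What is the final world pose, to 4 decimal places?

(3.9467, 3.3352, 1.8444)

step 1: θ'=3.2194 (R=-2.0000) → pose (6.3875, 1.5060, 3.2194)
step 2: θ'=2.7194 (R=-2.0000) → pose (5.4125, 1.6756, 2.7194)
step 3: θ'=2.3444 (R=-2.0000) → pose (4.8012, 2.1026, 2.3444)
step 4: θ'=1.8444 (R=-4.0000) → pose (3.8116, 3.8166, 1.8444)
step 5: θ'=1.8444 (straight) → pose (3.9467, 3.3352, 1.8444)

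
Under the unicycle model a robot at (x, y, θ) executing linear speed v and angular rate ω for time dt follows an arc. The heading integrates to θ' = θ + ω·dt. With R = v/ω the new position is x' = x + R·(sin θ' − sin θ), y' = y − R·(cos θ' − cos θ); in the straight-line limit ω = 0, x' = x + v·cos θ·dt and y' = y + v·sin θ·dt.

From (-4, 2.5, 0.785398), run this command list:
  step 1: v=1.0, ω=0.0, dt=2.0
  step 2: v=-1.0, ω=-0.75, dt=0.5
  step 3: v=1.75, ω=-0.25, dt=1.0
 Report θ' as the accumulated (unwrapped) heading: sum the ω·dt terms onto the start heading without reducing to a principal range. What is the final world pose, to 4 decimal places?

(-1.3218, 4.1258, 0.1604)

step 1: θ'=0.7854 (straight) → pose (-2.5858, 3.9142, 0.7854)
step 2: θ'=0.4104 (R=1.3333) → pose (-2.9966, 3.6344, 0.4104)
step 3: θ'=0.1604 (R=-7.0000) → pose (-1.3218, 4.1258, 0.1604)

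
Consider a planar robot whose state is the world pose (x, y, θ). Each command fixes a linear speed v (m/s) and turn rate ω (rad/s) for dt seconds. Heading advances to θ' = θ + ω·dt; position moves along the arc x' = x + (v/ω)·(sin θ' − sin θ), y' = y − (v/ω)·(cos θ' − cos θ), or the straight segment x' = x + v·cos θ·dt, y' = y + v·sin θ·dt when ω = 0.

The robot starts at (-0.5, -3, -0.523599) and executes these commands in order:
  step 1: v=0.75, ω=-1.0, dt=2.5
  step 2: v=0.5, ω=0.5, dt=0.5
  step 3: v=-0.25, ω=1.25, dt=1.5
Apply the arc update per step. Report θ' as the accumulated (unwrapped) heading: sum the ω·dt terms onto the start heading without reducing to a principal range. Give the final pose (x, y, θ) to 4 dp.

(-0.9442, -4.1431, -0.8986)

step 1: θ'=-3.0236 (R=-0.7500) → pose (-0.7867, -4.3943, -3.0236)
step 2: θ'=-2.7736 (R=1.0000) → pose (-1.0287, -4.4543, -2.7736)
step 3: θ'=-0.8986 (R=-0.2000) → pose (-0.9442, -4.1431, -0.8986)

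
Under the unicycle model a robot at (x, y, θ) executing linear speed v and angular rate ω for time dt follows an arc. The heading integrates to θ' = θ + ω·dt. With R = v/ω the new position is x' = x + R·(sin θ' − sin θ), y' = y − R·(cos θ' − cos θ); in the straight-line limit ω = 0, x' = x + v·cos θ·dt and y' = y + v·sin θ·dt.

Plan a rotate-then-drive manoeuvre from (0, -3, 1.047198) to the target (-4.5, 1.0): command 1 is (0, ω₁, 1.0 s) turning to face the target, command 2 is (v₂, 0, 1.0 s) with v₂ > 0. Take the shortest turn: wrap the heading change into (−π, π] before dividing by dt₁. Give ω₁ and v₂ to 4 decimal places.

ω₁ = 1.3678, v₂ = 6.0208

heading to target = atan2(1−-3, -4.5−0) = 2.4150
Δθ = wrap(2.4150 − 1.0472) = 1.3678; ω₁ = Δθ/dt₁ = 1.3678
distance = √((-4.5−0)² + (1−-3)²) = 6.0208; v₂ = distance/dt₂ = 6.0208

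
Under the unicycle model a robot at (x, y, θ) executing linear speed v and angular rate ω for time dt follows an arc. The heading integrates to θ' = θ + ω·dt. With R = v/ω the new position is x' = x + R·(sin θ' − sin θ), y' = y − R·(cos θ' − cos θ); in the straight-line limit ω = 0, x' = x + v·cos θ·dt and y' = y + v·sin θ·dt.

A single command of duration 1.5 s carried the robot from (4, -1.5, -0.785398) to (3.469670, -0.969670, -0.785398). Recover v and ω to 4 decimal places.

Δθ = -0.785398 − -0.785398 = 0.000000
ω = Δθ/dt = 0.000000/1.5 = 0.0000
ω = 0 → v = (Δx·cos θ + Δy·sin θ)/dt = -0.5000

v = -0.5000, ω = 0.0000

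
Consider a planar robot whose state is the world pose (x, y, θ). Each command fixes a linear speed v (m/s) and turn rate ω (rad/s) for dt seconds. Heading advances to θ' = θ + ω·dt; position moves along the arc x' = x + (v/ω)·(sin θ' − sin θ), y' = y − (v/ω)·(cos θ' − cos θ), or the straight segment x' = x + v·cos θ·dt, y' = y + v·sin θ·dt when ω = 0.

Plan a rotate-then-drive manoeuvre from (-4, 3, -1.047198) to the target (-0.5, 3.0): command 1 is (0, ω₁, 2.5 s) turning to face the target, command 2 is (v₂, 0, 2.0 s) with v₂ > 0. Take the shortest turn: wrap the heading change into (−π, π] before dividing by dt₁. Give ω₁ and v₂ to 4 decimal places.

ω₁ = 0.4189, v₂ = 1.7500

heading to target = atan2(3−3, -0.5−-4) = 0.0000
Δθ = wrap(0.0000 − -1.0472) = 1.0472; ω₁ = Δθ/dt₁ = 0.4189
distance = √((-0.5−-4)² + (3−3)²) = 3.5000; v₂ = distance/dt₂ = 1.7500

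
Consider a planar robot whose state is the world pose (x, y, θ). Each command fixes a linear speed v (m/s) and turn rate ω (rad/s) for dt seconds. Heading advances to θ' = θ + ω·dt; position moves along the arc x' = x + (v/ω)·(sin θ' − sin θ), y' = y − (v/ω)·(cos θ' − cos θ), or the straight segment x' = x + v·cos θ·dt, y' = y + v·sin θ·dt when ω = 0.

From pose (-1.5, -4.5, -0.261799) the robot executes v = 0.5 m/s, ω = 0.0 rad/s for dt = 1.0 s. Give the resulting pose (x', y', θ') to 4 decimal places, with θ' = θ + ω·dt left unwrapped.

(-1.0170, -4.6294, -0.2618)

θ' = -0.2618 + 0.0·1.0 = -0.2618
ω = 0 → straight: x' = -1.5 + 0.5·cos(-0.2618)·1.0 = -1.0170
y' = -4.5 + 0.5·sin(-0.2618)·1.0 = -4.6294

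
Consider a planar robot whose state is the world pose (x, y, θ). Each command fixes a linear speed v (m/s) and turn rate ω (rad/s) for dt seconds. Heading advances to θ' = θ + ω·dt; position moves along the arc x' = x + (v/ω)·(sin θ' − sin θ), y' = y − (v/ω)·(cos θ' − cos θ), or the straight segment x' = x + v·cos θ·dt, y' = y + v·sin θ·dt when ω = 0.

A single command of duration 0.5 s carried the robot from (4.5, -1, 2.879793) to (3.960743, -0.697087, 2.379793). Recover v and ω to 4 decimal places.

v = 1.2500, ω = -1.0000

Δθ = 2.379793 − 2.879793 = -0.500000
ω = Δθ/dt = -0.500000/0.5 = -1.0000
R = Δx/(sin θ' − sin θ) = -1.2500
v = R·ω = -1.2500·-1.0000 = 1.2500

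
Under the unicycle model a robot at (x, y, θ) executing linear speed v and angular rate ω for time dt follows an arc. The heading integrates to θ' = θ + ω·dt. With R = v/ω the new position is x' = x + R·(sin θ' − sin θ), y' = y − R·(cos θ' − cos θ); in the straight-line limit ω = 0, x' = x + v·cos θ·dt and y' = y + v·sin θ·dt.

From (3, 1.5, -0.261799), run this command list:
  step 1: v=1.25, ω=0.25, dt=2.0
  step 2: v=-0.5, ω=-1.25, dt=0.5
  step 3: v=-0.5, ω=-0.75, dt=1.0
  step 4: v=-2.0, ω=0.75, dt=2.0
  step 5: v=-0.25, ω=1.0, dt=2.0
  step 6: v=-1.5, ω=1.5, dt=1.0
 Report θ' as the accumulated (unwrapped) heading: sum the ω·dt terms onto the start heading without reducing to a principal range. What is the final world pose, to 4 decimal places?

step 1: θ'=0.2382 (R=5.0000) → pose (5.4739, 1.4708, 0.2382)
step 2: θ'=-0.3868 (R=0.4000) → pose (5.2286, 1.4891, -0.3868)
step 3: θ'=-1.1368 (R=0.6667) → pose (4.8752, 1.8261, -1.1368)
step 4: θ'=0.3632 (R=-2.6667) → pose (1.5084, 3.1975, 0.3632)
step 5: θ'=2.3632 (R=-0.2500) → pose (1.4217, 2.7858, 2.3632)
step 6: θ'=3.8632 (R=-1.0000) → pose (2.7844, 2.7471, 3.8632)

(2.7844, 2.7471, 3.8632)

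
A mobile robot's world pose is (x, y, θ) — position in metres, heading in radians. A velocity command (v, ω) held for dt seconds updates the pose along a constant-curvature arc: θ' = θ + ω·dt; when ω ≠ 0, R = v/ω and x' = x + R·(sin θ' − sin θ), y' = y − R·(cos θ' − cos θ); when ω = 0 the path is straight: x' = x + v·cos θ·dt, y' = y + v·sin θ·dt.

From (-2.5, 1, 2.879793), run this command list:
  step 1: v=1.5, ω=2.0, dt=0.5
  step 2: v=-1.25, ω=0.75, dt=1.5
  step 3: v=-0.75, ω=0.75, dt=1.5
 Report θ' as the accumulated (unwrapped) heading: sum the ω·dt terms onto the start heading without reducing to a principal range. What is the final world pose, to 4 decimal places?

step 1: θ'=3.8798 (R=0.7500) → pose (-3.1988, 0.8303, 3.8798)
step 2: θ'=5.0048 (R=-1.6667) → pose (-2.7245, 2.5435, 5.0048)
step 3: θ'=6.1298 (R=-1.0000) → pose (-3.5293, 3.2435, 6.1298)

(-3.5293, 3.2435, 6.1298)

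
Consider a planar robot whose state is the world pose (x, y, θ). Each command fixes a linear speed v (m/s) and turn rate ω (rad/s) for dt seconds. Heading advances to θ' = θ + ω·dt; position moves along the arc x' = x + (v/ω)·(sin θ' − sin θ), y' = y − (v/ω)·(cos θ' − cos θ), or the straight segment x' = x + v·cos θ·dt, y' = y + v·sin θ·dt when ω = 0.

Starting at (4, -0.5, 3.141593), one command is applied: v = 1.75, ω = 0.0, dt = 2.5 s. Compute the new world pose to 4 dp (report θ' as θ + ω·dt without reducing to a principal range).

(-0.3750, -0.5000, 3.1416)

θ' = 3.1416 + 0.0·2.5 = 3.1416
ω = 0 → straight: x' = 4 + 1.75·cos(3.1416)·2.5 = -0.3750
y' = -0.5 + 1.75·sin(3.1416)·2.5 = -0.5000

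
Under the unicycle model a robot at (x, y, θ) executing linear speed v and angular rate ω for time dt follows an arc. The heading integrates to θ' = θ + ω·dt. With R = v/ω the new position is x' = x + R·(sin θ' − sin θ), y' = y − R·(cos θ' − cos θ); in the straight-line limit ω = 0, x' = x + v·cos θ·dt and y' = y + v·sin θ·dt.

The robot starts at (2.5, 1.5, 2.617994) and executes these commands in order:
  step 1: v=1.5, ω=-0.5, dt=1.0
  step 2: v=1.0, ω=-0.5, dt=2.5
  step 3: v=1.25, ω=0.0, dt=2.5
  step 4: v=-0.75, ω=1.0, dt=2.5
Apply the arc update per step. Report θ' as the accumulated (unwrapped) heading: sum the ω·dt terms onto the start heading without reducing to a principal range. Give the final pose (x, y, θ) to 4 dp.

step 1: θ'=2.1180 (R=-3.0000) → pose (1.4380, 2.5372, 2.1180)
step 2: θ'=0.8680 (R=-2.0000) → pose (1.6199, 4.8705, 0.8680)
step 3: θ'=0.8680 (straight) → pose (3.6398, 7.2550, 0.8680)
step 4: θ'=3.3680 (R=-0.7500) → pose (4.3804, 6.0393, 3.3680)

(4.3804, 6.0393, 3.3680)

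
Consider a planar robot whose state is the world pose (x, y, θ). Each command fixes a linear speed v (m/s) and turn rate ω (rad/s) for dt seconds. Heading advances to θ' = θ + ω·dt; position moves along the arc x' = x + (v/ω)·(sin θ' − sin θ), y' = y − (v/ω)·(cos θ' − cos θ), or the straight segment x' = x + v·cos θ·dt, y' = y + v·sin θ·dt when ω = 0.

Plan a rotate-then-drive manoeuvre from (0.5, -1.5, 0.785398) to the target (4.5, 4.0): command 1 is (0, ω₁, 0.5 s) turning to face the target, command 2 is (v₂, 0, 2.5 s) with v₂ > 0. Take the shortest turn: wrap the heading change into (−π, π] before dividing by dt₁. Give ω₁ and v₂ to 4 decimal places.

heading to target = atan2(4−-1.5, 4.5−0.5) = 0.9420
Δθ = wrap(0.9420 − 0.7854) = 0.1566; ω₁ = Δθ/dt₁ = 0.3132
distance = √((4.5−0.5)² + (4−-1.5)²) = 6.8007; v₂ = distance/dt₂ = 2.7203

ω₁ = 0.3132, v₂ = 2.7203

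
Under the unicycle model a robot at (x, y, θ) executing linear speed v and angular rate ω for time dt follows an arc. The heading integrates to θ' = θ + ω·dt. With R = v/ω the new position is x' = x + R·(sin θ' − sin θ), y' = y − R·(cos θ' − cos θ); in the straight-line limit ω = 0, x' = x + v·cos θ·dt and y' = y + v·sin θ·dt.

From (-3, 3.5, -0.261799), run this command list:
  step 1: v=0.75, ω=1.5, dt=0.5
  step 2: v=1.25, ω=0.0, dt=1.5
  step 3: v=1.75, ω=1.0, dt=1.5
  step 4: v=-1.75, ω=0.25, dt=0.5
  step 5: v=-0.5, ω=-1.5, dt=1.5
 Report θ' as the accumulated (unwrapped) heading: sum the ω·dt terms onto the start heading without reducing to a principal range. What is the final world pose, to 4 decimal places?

step 1: θ'=0.4882 (R=0.5000) → pose (-2.6361, 3.5414, 0.4882)
step 2: θ'=0.4882 (straight) → pose (-0.9801, 4.4208, 0.4882)
step 3: θ'=1.9882 (R=1.7500) → pose (-0.2012, 6.6758, 1.9882)
step 4: θ'=2.1132 (R=-7.0000) → pose (0.2025, 5.9002, 2.1132)
step 5: θ'=-0.1368 (R=0.3333) → pose (-0.1284, 5.3979, -0.1368)

(-0.1284, 5.3979, -0.1368)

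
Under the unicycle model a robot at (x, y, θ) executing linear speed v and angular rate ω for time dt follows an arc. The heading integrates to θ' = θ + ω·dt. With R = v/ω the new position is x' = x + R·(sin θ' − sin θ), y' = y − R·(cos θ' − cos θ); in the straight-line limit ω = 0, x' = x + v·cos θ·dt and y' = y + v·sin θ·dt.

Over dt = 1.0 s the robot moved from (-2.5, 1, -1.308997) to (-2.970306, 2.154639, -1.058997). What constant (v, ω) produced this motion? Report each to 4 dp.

v = -1.2500, ω = 0.2500

Δθ = -1.058997 − -1.308997 = 0.250000
ω = Δθ/dt = 0.250000/1.0 = 0.2500
R = −Δy/(cos θ' − cos θ) = -5.0000
v = R·ω = -5.0000·0.2500 = -1.2500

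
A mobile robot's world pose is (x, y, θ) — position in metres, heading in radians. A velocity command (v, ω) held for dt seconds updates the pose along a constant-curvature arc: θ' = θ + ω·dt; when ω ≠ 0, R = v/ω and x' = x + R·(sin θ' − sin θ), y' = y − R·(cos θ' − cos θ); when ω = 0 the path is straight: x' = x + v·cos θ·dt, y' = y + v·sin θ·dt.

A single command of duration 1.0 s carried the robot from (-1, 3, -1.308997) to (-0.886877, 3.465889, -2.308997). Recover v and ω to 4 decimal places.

v = -0.5000, ω = -1.0000

Δθ = -2.308997 − -1.308997 = -1.000000
ω = Δθ/dt = -1.000000/1.0 = -1.0000
R = −Δy/(cos θ' − cos θ) = 0.5000
v = R·ω = 0.5000·-1.0000 = -0.5000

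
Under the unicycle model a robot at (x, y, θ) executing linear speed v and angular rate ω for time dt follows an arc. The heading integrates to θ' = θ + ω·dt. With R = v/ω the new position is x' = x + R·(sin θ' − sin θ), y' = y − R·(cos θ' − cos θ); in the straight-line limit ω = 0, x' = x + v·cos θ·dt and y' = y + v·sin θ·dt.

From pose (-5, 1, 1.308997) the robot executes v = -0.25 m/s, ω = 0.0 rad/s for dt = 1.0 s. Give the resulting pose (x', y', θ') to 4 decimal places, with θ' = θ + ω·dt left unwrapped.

θ' = 1.3090 + 0.0·1.0 = 1.3090
ω = 0 → straight: x' = -5 + -0.25·cos(1.3090)·1.0 = -5.0647
y' = 1 + -0.25·sin(1.3090)·1.0 = 0.7585

(-5.0647, 0.7585, 1.3090)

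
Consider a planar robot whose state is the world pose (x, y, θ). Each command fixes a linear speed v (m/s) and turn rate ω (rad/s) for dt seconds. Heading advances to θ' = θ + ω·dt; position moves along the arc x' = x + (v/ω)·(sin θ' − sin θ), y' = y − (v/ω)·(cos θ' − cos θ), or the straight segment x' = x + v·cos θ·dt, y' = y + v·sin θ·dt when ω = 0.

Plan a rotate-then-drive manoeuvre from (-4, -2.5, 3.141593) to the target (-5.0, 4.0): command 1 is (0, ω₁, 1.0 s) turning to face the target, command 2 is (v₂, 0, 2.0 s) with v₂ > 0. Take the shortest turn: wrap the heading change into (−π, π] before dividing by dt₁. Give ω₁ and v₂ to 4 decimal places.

ω₁ = -1.4181, v₂ = 3.2882

heading to target = atan2(4−-2.5, -5−-4) = 1.7234
Δθ = wrap(1.7234 − 3.1416) = -1.4181; ω₁ = Δθ/dt₁ = -1.4181
distance = √((-5−-4)² + (4−-2.5)²) = 6.5765; v₂ = distance/dt₂ = 3.2882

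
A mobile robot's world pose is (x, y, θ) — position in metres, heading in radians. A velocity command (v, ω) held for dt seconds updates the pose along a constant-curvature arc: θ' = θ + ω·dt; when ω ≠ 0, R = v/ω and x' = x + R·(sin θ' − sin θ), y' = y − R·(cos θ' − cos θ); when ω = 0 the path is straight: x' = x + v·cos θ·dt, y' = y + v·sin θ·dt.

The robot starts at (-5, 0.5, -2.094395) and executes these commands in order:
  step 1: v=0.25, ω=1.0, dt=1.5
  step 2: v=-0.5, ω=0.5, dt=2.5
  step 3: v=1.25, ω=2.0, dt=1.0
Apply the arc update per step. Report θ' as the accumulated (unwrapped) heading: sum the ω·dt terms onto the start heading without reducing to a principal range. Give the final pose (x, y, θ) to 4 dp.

step 1: θ'=-0.5944 (R=0.2500) → pose (-4.9235, 0.1679, -0.5944)
step 2: θ'=0.6556 (R=-1.0000) → pose (-6.0931, 0.1321, 0.6556)
step 3: θ'=2.6556 (R=0.6250) → pose (-6.1822, 1.1801, 2.6556)

(-6.1822, 1.1801, 2.6556)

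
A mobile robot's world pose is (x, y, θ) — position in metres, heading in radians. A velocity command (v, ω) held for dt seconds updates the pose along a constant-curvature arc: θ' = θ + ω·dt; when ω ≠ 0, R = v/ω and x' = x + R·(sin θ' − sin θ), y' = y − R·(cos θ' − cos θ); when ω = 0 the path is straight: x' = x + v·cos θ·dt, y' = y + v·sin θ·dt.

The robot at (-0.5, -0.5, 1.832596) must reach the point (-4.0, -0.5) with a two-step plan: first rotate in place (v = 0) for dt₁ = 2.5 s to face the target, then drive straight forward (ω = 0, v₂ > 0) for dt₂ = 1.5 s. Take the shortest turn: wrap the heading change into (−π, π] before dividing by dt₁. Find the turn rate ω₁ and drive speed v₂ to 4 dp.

ω₁ = 0.5236, v₂ = 2.3333

heading to target = atan2(-0.5−-0.5, -4−-0.5) = 3.1416
Δθ = wrap(3.1416 − 1.8326) = 1.3090; ω₁ = Δθ/dt₁ = 0.5236
distance = √((-4−-0.5)² + (-0.5−-0.5)²) = 3.5000; v₂ = distance/dt₂ = 2.3333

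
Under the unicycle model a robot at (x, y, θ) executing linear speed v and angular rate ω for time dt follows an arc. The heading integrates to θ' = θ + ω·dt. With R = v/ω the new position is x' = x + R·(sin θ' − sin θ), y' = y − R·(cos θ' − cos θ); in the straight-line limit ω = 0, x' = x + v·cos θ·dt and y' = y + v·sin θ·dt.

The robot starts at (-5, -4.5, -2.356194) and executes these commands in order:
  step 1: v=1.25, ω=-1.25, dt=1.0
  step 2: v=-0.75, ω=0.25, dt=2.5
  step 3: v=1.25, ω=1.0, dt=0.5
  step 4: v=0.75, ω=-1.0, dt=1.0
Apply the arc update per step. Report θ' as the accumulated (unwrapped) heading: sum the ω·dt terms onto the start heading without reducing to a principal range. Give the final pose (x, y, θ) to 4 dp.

step 1: θ'=-3.6062 (R=-1.0000) → pose (-6.1552, -4.6869, -3.6062)
step 2: θ'=-2.9812 (R=-3.0000) → pose (-4.3318, -4.9664, -2.9812)
step 3: θ'=-2.4812 (R=1.2500) → pose (-4.8990, -5.2132, -2.4812)
step 4: θ'=-3.4812 (R=-0.7500) → pose (-5.6089, -5.3280, -3.4812)

(-5.6089, -5.3280, -3.4812)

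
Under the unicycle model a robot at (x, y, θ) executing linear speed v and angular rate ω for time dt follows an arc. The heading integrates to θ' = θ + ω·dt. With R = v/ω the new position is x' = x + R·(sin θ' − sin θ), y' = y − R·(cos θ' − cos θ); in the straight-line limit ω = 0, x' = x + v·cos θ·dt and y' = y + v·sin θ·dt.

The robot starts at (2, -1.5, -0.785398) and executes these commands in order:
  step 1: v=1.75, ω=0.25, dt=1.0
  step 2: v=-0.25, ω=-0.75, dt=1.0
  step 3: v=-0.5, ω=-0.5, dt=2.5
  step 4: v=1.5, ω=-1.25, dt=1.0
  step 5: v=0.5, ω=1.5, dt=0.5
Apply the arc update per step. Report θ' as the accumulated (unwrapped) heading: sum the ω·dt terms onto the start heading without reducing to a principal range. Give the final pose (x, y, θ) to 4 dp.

step 1: θ'=-0.5354 (R=7.0000) → pose (3.3785, -2.5707, -0.5354)
step 2: θ'=-1.2854 (R=0.3333) → pose (3.2287, -2.3779, -1.2854)
step 3: θ'=-2.5354 (R=1.0000) → pose (3.6185, -1.2745, -2.5354)
step 4: θ'=-3.7854 (R=-1.2000) → pose (2.2145, -1.2481, -3.7854)
step 5: θ'=-3.0354 (R=0.3333) → pose (1.9791, -1.1833, -3.0354)

(1.9791, -1.1833, -3.0354)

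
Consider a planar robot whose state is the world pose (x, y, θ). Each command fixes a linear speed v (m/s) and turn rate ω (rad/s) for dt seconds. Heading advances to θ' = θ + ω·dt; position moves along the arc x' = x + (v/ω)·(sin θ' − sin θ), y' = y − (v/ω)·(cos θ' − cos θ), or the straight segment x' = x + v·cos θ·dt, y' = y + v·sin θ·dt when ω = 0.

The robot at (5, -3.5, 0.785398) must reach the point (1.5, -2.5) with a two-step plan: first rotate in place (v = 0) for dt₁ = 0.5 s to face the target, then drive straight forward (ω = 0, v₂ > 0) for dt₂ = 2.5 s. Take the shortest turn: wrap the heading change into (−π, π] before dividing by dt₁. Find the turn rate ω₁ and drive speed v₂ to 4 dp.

ω₁ = 4.1558, v₂ = 1.4560

heading to target = atan2(-2.5−-3.5, 1.5−5) = 2.8633
Δθ = wrap(2.8633 − 0.7854) = 2.0779; ω₁ = Δθ/dt₁ = 4.1558
distance = √((1.5−5)² + (-2.5−-3.5)²) = 3.6401; v₂ = distance/dt₂ = 1.4560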